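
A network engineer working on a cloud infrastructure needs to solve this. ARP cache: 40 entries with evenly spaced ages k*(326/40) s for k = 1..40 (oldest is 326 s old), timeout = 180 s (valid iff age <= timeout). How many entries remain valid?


Ages are k * 326/40 s for k = 1..40 (spacing = 8.1500 s).
Entry k is valid iff k * 326/40 <= 180 iff k <= 40 * 180 / 326 = 22.0859
n_valid = floor(22.0859) = 22
(n_stale = 40 - 22 = 18)

22


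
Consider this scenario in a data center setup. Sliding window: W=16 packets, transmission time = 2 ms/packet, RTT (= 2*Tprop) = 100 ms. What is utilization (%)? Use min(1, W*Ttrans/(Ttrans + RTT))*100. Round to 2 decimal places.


Given: W = 16, Ttrans = 2 ms, RTT = 100 ms (= 2 * Tprop, Tprop = 50 ms)
Cycle time = Ttrans + RTT = 2 + 100 = 102 ms (first packet sent until its ACK returns)
W * Ttrans = 16 * 2 = 32 ms of sending per cycle
W * Ttrans / (Ttrans + RTT) = 32 / 102 = 0.313725
U = min(1, 0.313725) = 0.313725
U% = 31.37%

31.37


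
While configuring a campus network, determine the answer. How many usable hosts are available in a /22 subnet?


Given: subnet mask /22
Host bits = 32 - 22 = 10
Total addresses = 2^10 = 1024
Usable hosts = 1024 - 2 (network + broadcast) = 1022

1022


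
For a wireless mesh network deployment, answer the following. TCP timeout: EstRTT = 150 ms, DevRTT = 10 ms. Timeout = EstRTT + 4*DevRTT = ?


Given: EstRTT = 150 ms, DevRTT = 10 ms
Timeout = EstRTT + 4 * DevRTT
4 * DevRTT = 4 * 10 = 40
Timeout = 150 + 40 = 190 ms

190


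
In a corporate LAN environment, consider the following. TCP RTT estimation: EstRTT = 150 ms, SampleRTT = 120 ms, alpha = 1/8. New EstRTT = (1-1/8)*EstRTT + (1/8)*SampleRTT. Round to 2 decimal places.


Given: EstRTT = 150 ms, SampleRTT = 120 ms, alpha = 1/8
New EstRTT = (1 - alpha) * EstRTT + alpha * SampleRTT
(7/8) * 150 = 131.25
(1/8) * 120 = 15
New EstRTT = 131.25 + 15 = 146.25 ms -> 146.25 ms (2 dp)

146.25


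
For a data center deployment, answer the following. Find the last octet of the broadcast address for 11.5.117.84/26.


Given: IP = 11.5.117.84, prefix = /26
Host bits = 32 - 26 = 6
Network last octet = 84 AND mask = 64
Host part size = 2^6 - 1 = 63
Broadcast last octet = 64 OR 63 = 127

127


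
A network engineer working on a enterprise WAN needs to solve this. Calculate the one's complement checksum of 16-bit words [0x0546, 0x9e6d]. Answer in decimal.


Given words: [0x0546, 0x9e6d]
Step 1: Sum all words
Raw sum = 1350 + 40557 = 41907
One's complement = ~41907 & 0xFFFF = 23628

23628


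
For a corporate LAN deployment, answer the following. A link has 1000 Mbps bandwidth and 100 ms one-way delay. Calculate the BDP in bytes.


Given: bandwidth = 1000 Mbps, delay = 100 ms
BDP in bits = 1000 * 10^6 * 100 / 1000
BDP in bits = 100000000
BDP in bytes = 100000000 / 8 = 12500000

12500000


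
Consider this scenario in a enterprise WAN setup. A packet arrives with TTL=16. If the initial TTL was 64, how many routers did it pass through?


Given: initial TTL = 64, received TTL = 16
Hops = initial TTL - received TTL
Hops = 64 - 16 = 48

48


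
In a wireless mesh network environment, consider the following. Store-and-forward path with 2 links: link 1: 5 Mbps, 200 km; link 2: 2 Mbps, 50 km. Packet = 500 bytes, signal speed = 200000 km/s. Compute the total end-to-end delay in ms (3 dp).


Packet = 500 bytes = 4000 bits. Store-and-forward: sum (t_trans + t_prop) per link.
Link 1: t_trans = 4000/(5*10^6) s = 0.8000 ms; t_prop = 200/200000 s = 1.0000 ms; subtotal = 1.8000 ms
Link 2: t_trans = 4000/(2*10^6) s = 2.0000 ms; t_prop = 50/200000 s = 0.2500 ms; subtotal = 2.2500 ms
End-to-end = 1.8000 + 2.2500 = 4.0500 ms -> 4.050 ms (3 dp)

4.050


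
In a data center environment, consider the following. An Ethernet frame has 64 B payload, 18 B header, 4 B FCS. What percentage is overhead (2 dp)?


Given: payload = 64 B, header = 18 B, trailer = 4 B
Overhead bytes = header + trailer = 18 + 4 = 22
Total frame = payload + overhead = 64 + 22 = 86
Overhead % = 22 / 86 * 100 = 25.5814% -> 25.58% (2 dp)

25.58


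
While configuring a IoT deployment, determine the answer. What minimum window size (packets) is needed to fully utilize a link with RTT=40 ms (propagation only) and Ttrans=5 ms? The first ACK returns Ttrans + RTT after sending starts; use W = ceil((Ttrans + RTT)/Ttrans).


Given: Ttrans = 5 ms, RTT = 40 ms (= 2 * Tprop, Tprop = 20 ms)
Time until first ACK returns = Ttrans + RTT = 5 + 40 = 45 ms
Need W * Ttrans >= Ttrans + RTT  ->  W >= (Ttrans + RTT) / Ttrans
(Ttrans + RTT) / Ttrans = 45 / 5 = 9
W_min = ceil(9) = 9

9


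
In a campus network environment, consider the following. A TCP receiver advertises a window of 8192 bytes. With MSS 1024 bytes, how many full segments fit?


Given: RWND = 8192 bytes, MSS = 1024 bytes
Full segments = floor(RWND / MSS)
Full segments = floor(8192 / 1024)
Full segments = floor(8.0) = 8

8


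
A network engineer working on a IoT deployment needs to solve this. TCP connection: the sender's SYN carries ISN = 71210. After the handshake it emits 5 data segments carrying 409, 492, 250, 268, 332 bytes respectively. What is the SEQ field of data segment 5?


The SYN occupies sequence number ISN = 71210, so the first data byte is ISN + 1 = 71211.
SEQ of data segment i = (ISN + 1) + sum of payload sizes of segments 1..i-1.
Segment 1: SEQ = 71211, payload = 409 bytes
Segment 2: SEQ = 71620, payload = 492 bytes
Segment 3: SEQ = 72112, payload = 250 bytes
Segment 4: SEQ = 72362, payload = 268 bytes
Segment 5: SEQ = 72630, payload = 332 bytes
SEQ of segment 5 = 71211 + 409 + 492 + 250 + 268 = 72630

72630


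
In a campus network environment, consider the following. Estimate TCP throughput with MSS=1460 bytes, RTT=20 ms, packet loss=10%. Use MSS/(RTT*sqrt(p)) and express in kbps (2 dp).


Given: MSS = 1460 bytes, RTT = 20 ms, loss = 10%
RTT in seconds = 20 / 1000 = 0.02
Loss rate = 10% = 0.1
sqrt(loss) = sqrt(0.1) = 0.316227766017
Throughput (bytes/s) = 1460 / (0.02 * 0.316227766017) = 230846.2692
Throughput (kbps) = 230846.2692 * 8 / 1000 = 1846.770154 -> 1846.77 kbps (2 dp)

1846.77


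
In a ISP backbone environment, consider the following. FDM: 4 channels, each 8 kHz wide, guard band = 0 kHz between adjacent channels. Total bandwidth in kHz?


Given: 4 channels, 8 kHz each, guard = 0 kHz
Channel bandwidth = 4 * 8 = 32 kHz
Guard bands = 3 gaps * 0 kHz = 0 kHz
Total = 32 + 0 = 32 kHz

32


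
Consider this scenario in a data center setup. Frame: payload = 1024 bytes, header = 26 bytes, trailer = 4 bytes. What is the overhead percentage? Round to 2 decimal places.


Given: payload = 1024 B, header = 26 B, trailer = 4 B
Overhead bytes = header + trailer = 26 + 4 = 30
Total frame = payload + overhead = 1024 + 30 = 1054
Overhead % = 30 / 1054 * 100 = 2.8463% -> 2.85% (2 dp)

2.85


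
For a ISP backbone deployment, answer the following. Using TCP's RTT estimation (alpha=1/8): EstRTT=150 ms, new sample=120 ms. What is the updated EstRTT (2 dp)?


Given: EstRTT = 150 ms, SampleRTT = 120 ms, alpha = 1/8
New EstRTT = (1 - alpha) * EstRTT + alpha * SampleRTT
(7/8) * 150 = 131.25
(1/8) * 120 = 15
New EstRTT = 131.25 + 15 = 146.25 ms -> 146.25 ms (2 dp)

146.25


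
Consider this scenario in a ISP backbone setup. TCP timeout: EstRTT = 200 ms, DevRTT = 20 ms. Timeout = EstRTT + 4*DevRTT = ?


Given: EstRTT = 200 ms, DevRTT = 20 ms
Timeout = EstRTT + 4 * DevRTT
4 * DevRTT = 4 * 20 = 80
Timeout = 200 + 80 = 280 ms

280


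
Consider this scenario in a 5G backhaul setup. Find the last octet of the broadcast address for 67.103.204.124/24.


Given: IP = 67.103.204.124, prefix = /24
Host bits = 32 - 24 = 8
Network last octet = 124 AND mask = 0
Host part size = 2^8 - 1 = 255
Broadcast last octet = 0 OR 255 = 255

255


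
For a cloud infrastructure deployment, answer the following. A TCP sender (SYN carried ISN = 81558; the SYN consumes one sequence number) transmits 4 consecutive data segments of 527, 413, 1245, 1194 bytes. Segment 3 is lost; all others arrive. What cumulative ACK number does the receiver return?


SYN uses sequence number 81558; first data byte = ISN + 1 = 81559.
Segment 1: SEQ = 81559, len = 527 B, covers [81559, 82085]
Segment 2: SEQ = 82086, len = 413 B, covers [82086, 82498]
Segment 3: SEQ = 82499, len = 1245 B, covers [82499, 83743] [LOST]
Segment 4: SEQ = 83744, len = 1194 B, covers [83744, 84937]
In-order data received: bytes [81559, 82498] (segments 1..2).
Segment 3 missing -> gap begins at byte 82499; later segments buffered out of order.
Cumulative ACK = next expected in-order byte = 81559 + 527 + 413 = 82499

82499


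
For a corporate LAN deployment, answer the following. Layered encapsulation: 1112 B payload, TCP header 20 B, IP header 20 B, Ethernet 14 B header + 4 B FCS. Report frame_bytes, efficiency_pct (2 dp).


TCP segment = 1112 + 20 = 1132 B
IP packet = 1132 + 20 = 1152 B
Ethernet frame = 1152 + 14 + 4 = 1170 B
Efficiency = app / frame = 1112 / 1170 = 0.950427 = 95.0427% -> 95.04% (2 dp)

1170, 95.04


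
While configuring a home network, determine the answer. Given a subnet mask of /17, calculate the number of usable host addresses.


Given: subnet mask /17
Host bits = 32 - 17 = 15
Total addresses = 2^15 = 32768
Usable hosts = 32768 - 2 (network + broadcast) = 32766

32766


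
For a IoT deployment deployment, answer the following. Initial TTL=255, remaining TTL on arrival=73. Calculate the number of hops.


Given: initial TTL = 255, received TTL = 73
Hops = initial TTL - received TTL
Hops = 255 - 73 = 182

182


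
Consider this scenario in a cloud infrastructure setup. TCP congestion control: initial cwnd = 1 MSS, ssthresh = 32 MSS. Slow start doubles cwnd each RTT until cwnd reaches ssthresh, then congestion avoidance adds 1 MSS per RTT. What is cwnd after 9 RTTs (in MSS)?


RTT 0: cwnd = 1 MSS (initial)
RTT 1: cwnd = 2 MSS (slow start, doubled)
RTT 2: cwnd = 4 MSS (slow start, doubled)
RTT 3: cwnd = 8 MSS (slow start, doubled)
RTT 4: cwnd = 16 MSS (slow start, doubled)
RTT 5: cwnd = 32 MSS (slow start, doubled)
RTT 6: cwnd = 33 MSS (congestion avoidance, +1)
RTT 7: cwnd = 34 MSS (congestion avoidance, +1)
RTT 8: cwnd = 35 MSS (congestion avoidance, +1)
RTT 9: cwnd = 36 MSS (congestion avoidance, +1)

36


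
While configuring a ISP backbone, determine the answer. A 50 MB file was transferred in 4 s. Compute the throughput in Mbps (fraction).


Given: file = 50 MB, time = 4 s
File in Mb = 50 * 8 = 400 Mb
Throughput = 400 / 4 Mbps
Throughput = 100 Mbps

100


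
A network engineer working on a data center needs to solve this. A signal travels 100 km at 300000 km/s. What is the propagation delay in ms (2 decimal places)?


Given: distance = 100 km, speed = 300000 km/s
Delay = distance / speed = 100 / 300000 seconds
Delay in ms = 100 * 1000 / 300000
Delay = 0.3333 ms
Rounded to 2 dp = 0.33 ms

0.33


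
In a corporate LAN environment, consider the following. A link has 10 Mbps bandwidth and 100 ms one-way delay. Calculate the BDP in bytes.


Given: bandwidth = 10 Mbps, delay = 100 ms
BDP in bits = 10 * 10^6 * 100 / 1000
BDP in bits = 1000000
BDP in bytes = 1000000 / 8 = 125000

125000


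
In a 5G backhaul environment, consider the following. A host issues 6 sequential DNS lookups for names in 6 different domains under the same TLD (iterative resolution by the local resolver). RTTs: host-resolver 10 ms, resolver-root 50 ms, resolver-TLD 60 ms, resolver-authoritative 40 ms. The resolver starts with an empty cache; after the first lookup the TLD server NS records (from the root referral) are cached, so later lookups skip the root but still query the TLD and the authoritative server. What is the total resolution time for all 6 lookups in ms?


Lookup 1 (cold cache): local + root + TLD + auth = 10 + 50 + 60 + 40 = 160 ms
Lookups 2..6 (TLD NS cached -> skip root; new domain -> still ask TLD and auth): local + TLD + auth = 10 + 60 + 40 = 110 ms each
Remaining 5 lookups: 5 * 110 = 550 ms
Total = 160 + 550 = 710 ms

710


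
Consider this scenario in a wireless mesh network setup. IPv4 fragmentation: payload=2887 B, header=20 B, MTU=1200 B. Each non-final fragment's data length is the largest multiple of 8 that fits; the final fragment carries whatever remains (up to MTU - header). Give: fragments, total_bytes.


Max data per non-final fragment = floor((MTU - header)/8)*8 = floor((1200 - 20)/8)*8 = floor(1180/8)*8 = 1176 B
Final fragment needs no 8-byte alignment: it can carry up to MTU - header = 1180 B
Non-final fragments needed = ceil((payload - 1180) / 1176) = ceil(1707/1176) = ceil(1.4515) = 2
Number of fragments = 2 + 1 = 3
Fragment sizes (data): 2 * 1176 B + 535 B (last, 535 <= 1180 OK)
Total bytes sent = payload + n_frags * header = 2887 + 3*20 = 2887 + 60 = 2947 B

3, 2947


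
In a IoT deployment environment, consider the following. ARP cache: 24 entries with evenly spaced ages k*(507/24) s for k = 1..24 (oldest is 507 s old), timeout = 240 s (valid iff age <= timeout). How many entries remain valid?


Ages are k * 507/24 s for k = 1..24 (spacing = 21.1250 s).
Entry k is valid iff k * 507/24 <= 240 iff k <= 24 * 240 / 507 = 11.3609
n_valid = floor(11.3609) = 11
(n_stale = 24 - 11 = 13)

11


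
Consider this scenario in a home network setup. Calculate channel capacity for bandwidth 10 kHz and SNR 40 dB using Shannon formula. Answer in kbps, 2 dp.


Given: B = 10 kHz, SNR = 40 dB
SNR linear = 10^(40/10) = 10000
1 + SNR = 10001
log2(10001) = 13.2878566418
C = 10 * 1000 * 13.2878566418 = 132878.5664 bps
C = 132.878566 kbps -> 132.88 kbps (2 dp)

132.88


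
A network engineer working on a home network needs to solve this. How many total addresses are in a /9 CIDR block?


Given: CIDR prefix /9
Host bits = 32 - 9 = 23
Total addresses = 2^23 = 8388608

8388608


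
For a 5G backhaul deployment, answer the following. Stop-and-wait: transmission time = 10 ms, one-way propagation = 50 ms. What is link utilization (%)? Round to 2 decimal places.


Given: Ttrans = 10 ms, Tprop = 50 ms
RTT = 2 * Tprop = 2 * 50 = 100 ms
U = Ttrans / (Ttrans + RTT)
U = 10 / (10 + 100)
U = 10 / 110 = 0.090909
U% = 9.09%

9.09


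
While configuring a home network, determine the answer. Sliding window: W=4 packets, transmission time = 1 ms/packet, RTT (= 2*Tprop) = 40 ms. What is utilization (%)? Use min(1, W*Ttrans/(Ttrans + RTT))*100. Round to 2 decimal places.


Given: W = 4, Ttrans = 1 ms, RTT = 40 ms (= 2 * Tprop, Tprop = 20 ms)
Cycle time = Ttrans + RTT = 1 + 40 = 41 ms (first packet sent until its ACK returns)
W * Ttrans = 4 * 1 = 4 ms of sending per cycle
W * Ttrans / (Ttrans + RTT) = 4 / 41 = 0.097561
U = min(1, 0.097561) = 0.097561
U% = 9.76%

9.76


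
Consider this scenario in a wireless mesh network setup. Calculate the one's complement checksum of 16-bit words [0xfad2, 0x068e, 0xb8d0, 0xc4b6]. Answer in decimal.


Given words: [0xfad2, 0x068e, 0xb8d0, 0xc4b6]
Step 1: Sum all words
Raw sum = 64210 + 1678 + 47312 + 50358 = 163558
Step 2: Fold carry: (32486 + 2) = 32488
One's complement = ~32488 & 0xFFFF = 33047

33047


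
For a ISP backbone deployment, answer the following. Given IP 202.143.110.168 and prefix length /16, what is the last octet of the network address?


Given: IP = 202.143.110.168, prefix = /16
Subnet mask = 255.255.0.0
Last octet of IP: 168
Last octet of mask: 0
Network last octet = 168 AND 0 = 0

0


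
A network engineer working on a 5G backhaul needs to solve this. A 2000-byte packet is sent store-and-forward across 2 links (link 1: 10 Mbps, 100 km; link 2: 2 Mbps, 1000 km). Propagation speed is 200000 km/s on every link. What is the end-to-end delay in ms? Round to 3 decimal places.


Packet = 2000 bytes = 16000 bits. Store-and-forward: sum (t_trans + t_prop) per link.
Link 1: t_trans = 16000/(10*10^6) s = 1.6000 ms; t_prop = 100/200000 s = 0.5000 ms; subtotal = 2.1000 ms
Link 2: t_trans = 16000/(2*10^6) s = 8.0000 ms; t_prop = 1000/200000 s = 5.0000 ms; subtotal = 13.0000 ms
End-to-end = 2.1000 + 13.0000 = 15.1000 ms -> 15.100 ms (3 dp)

15.100


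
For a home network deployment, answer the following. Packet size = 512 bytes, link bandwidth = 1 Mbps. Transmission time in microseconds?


Given: packet = 512 bytes, bandwidth = 1 Mbps
Packet in bits = 512 * 8 = 4096 bits
Bandwidth = 1 * 10^6 = 1000000 bps
Time = 4096 / 1000000 seconds
Time in us = 4096 * 10^6 / 1000000 = 4096

4096


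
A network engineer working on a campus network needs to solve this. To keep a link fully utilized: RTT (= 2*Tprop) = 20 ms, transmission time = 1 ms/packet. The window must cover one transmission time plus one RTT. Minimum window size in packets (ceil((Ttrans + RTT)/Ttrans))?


Given: Ttrans = 1 ms, RTT = 20 ms (= 2 * Tprop, Tprop = 10 ms)
Time until first ACK returns = Ttrans + RTT = 1 + 20 = 21 ms
Need W * Ttrans >= Ttrans + RTT  ->  W >= (Ttrans + RTT) / Ttrans
(Ttrans + RTT) / Ttrans = 21 / 1 = 21
W_min = ceil(21) = 21

21


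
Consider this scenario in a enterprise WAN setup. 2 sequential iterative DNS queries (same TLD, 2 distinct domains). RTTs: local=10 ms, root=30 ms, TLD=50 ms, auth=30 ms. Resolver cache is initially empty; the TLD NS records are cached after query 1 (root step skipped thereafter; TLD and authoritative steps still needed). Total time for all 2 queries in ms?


Lookup 1 (cold cache): local + root + TLD + auth = 10 + 30 + 50 + 30 = 120 ms
Lookups 2..2 (TLD NS cached -> skip root; new domain -> still ask TLD and auth): local + TLD + auth = 10 + 50 + 30 = 90 ms each
Remaining 1 lookups: 1 * 90 = 90 ms
Total = 120 + 90 = 210 ms

210


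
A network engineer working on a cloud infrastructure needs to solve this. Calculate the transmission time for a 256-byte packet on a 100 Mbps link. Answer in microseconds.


Given: packet = 256 bytes, bandwidth = 100 Mbps
Packet in bits = 256 * 8 = 2048 bits
Bandwidth = 100 * 10^6 = 100000000 bps
Time = 2048 / 100000000 seconds
Time in us = 2048 * 10^6 / 100000000 = 20.48

20.48


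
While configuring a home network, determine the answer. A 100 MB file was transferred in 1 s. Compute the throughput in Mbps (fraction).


Given: file = 100 MB, time = 1 s
File in Mb = 100 * 8 = 800 Mb
Throughput = 800 / 1 Mbps
Throughput = 800 Mbps

800


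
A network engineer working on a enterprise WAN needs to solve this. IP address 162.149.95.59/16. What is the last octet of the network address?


Given: IP = 162.149.95.59, prefix = /16
Subnet mask = 255.255.0.0
Last octet of IP: 59
Last octet of mask: 0
Network last octet = 59 AND 0 = 0

0


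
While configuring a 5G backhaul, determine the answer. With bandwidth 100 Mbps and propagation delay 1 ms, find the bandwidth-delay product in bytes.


Given: bandwidth = 100 Mbps, delay = 1 ms
BDP in bits = 100 * 10^6 * 1 / 1000
BDP in bits = 100000
BDP in bytes = 100000 / 8 = 12500

12500


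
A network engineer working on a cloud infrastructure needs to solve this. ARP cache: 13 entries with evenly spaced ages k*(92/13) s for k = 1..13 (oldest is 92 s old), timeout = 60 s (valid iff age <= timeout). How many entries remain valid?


Ages are k * 92/13 s for k = 1..13 (spacing = 7.0769 s).
Entry k is valid iff k * 92/13 <= 60 iff k <= 13 * 60 / 92 = 8.4783
n_valid = floor(8.4783) = 8
(n_stale = 13 - 8 = 5)

8


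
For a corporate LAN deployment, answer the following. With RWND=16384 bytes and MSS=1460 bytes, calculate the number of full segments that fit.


Given: RWND = 16384 bytes, MSS = 1460 bytes
Full segments = floor(RWND / MSS)
Full segments = floor(16384 / 1460)
Full segments = floor(11.2219) = 11

11


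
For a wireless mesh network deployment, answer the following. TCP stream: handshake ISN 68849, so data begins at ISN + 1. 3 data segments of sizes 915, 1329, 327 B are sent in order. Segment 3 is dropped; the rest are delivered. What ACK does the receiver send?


SYN uses sequence number 68849; first data byte = ISN + 1 = 68850.
Segment 1: SEQ = 68850, len = 915 B, covers [68850, 69764]
Segment 2: SEQ = 69765, len = 1329 B, covers [69765, 71093]
Segment 3: SEQ = 71094, len = 327 B, covers [71094, 71420] [LOST]
In-order data received: bytes [68850, 71093] (segments 1..2).
Segment 3 missing -> gap begins at byte 71094.
Cumulative ACK = next expected in-order byte = 68850 + 915 + 1329 = 71094

71094


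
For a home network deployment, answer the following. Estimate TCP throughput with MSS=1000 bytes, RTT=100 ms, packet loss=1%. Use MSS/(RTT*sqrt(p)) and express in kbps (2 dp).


Given: MSS = 1000 bytes, RTT = 100 ms, loss = 1%
RTT in seconds = 100 / 1000 = 0.1
Loss rate = 1% = 0.01
sqrt(loss) = sqrt(0.01) = 0.1
Throughput (bytes/s) = 1000 / (0.1 * 0.1) = 100000.0000
Throughput (kbps) = 100000.0000 * 8 / 1000 = 800.000000 -> 800.00 kbps (2 dp)

800.00


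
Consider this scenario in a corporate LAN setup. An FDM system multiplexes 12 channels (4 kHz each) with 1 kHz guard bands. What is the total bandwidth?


Given: 12 channels, 4 kHz each, guard = 1 kHz
Channel bandwidth = 12 * 4 = 48 kHz
Guard bands = 11 gaps * 1 kHz = 11 kHz
Total = 48 + 11 = 59 kHz

59


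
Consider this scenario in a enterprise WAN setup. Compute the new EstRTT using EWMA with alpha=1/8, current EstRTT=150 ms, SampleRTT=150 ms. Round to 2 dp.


Given: EstRTT = 150 ms, SampleRTT = 150 ms, alpha = 1/8
New EstRTT = (1 - alpha) * EstRTT + alpha * SampleRTT
(7/8) * 150 = 131.25
(1/8) * 150 = 18.75
New EstRTT = 131.25 + 18.75 = 150 ms -> 150.00 ms (2 dp)

150.00


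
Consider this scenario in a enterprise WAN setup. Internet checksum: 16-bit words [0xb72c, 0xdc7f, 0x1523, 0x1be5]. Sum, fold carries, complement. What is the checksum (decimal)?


Given words: [0xb72c, 0xdc7f, 0x1523, 0x1be5]
Step 1: Sum all words
Raw sum = 46892 + 56447 + 5411 + 7141 = 115891
Step 2: Fold carry: (50355 + 1) = 50356
One's complement = ~50356 & 0xFFFF = 15179

15179


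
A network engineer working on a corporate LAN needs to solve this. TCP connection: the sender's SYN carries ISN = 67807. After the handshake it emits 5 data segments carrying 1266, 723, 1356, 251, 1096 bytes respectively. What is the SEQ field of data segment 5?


The SYN occupies sequence number ISN = 67807, so the first data byte is ISN + 1 = 67808.
SEQ of data segment i = (ISN + 1) + sum of payload sizes of segments 1..i-1.
Segment 1: SEQ = 67808, payload = 1266 bytes
Segment 2: SEQ = 69074, payload = 723 bytes
Segment 3: SEQ = 69797, payload = 1356 bytes
Segment 4: SEQ = 71153, payload = 251 bytes
Segment 5: SEQ = 71404, payload = 1096 bytes
SEQ of segment 5 = 67808 + 1266 + 723 + 1356 + 251 = 71404

71404


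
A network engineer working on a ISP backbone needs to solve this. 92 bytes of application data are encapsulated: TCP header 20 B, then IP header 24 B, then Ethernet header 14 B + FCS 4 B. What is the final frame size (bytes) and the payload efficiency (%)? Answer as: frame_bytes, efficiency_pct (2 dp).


TCP segment = 92 + 20 = 112 B
IP packet = 112 + 24 = 136 B
Ethernet frame = 136 + 14 + 4 = 154 B
Efficiency = app / frame = 92 / 154 = 0.597403 = 59.7403% -> 59.74% (2 dp)

154, 59.74


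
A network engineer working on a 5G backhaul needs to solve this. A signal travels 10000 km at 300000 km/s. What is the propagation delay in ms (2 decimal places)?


Given: distance = 10000 km, speed = 300000 km/s
Delay = distance / speed = 10000 / 300000 seconds
Delay in ms = 10000 * 1000 / 300000
Delay = 33.3333 ms
Rounded to 2 dp = 33.33 ms

33.33


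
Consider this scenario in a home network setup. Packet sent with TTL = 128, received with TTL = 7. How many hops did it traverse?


Given: initial TTL = 128, received TTL = 7
Hops = initial TTL - received TTL
Hops = 128 - 7 = 121

121


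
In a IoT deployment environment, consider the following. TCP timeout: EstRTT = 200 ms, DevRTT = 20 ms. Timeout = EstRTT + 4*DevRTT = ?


Given: EstRTT = 200 ms, DevRTT = 20 ms
Timeout = EstRTT + 4 * DevRTT
4 * DevRTT = 4 * 20 = 80
Timeout = 200 + 80 = 280 ms

280


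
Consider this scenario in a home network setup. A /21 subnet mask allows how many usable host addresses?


Given: subnet mask /21
Host bits = 32 - 21 = 11
Total addresses = 2^11 = 2048
Usable hosts = 2048 - 2 (network + broadcast) = 2046

2046


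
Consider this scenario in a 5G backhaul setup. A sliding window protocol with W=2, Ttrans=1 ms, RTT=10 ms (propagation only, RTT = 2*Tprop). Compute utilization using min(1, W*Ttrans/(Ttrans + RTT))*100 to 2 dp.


Given: W = 2, Ttrans = 1 ms, RTT = 10 ms (= 2 * Tprop, Tprop = 5 ms)
Cycle time = Ttrans + RTT = 1 + 10 = 11 ms (first packet sent until its ACK returns)
W * Ttrans = 2 * 1 = 2 ms of sending per cycle
W * Ttrans / (Ttrans + RTT) = 2 / 11 = 0.181818
U = min(1, 0.181818) = 0.181818
U% = 18.18%

18.18


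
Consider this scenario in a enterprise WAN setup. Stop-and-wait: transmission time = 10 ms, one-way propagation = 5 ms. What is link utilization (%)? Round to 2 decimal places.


Given: Ttrans = 10 ms, Tprop = 5 ms
RTT = 2 * Tprop = 2 * 5 = 10 ms
U = Ttrans / (Ttrans + RTT)
U = 10 / (10 + 10)
U = 10 / 20 = 0.5
U% = 50.00%

50.00


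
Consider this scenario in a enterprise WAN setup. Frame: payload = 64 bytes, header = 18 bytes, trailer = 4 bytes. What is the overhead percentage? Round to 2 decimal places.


Given: payload = 64 B, header = 18 B, trailer = 4 B
Overhead bytes = header + trailer = 18 + 4 = 22
Total frame = payload + overhead = 64 + 22 = 86
Overhead % = 22 / 86 * 100 = 25.5814% -> 25.58% (2 dp)

25.58


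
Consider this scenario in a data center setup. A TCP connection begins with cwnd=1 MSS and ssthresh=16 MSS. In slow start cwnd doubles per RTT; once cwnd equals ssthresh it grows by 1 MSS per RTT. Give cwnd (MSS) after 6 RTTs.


RTT 0: cwnd = 1 MSS (initial)
RTT 1: cwnd = 2 MSS (slow start, doubled)
RTT 2: cwnd = 4 MSS (slow start, doubled)
RTT 3: cwnd = 8 MSS (slow start, doubled)
RTT 4: cwnd = 16 MSS (slow start, doubled)
RTT 5: cwnd = 17 MSS (congestion avoidance, +1)
RTT 6: cwnd = 18 MSS (congestion avoidance, +1)

18


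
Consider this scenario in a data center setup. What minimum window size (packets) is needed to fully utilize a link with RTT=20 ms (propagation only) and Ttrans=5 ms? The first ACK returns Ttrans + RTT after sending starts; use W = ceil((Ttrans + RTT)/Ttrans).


Given: Ttrans = 5 ms, RTT = 20 ms (= 2 * Tprop, Tprop = 10 ms)
Time until first ACK returns = Ttrans + RTT = 5 + 20 = 25 ms
Need W * Ttrans >= Ttrans + RTT  ->  W >= (Ttrans + RTT) / Ttrans
(Ttrans + RTT) / Ttrans = 25 / 5 = 5
W_min = ceil(5) = 5

5


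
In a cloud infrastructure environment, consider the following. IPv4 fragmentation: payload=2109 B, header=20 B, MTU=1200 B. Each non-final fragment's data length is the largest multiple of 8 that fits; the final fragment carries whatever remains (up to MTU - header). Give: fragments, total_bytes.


Max data per non-final fragment = floor((MTU - header)/8)*8 = floor((1200 - 20)/8)*8 = floor(1180/8)*8 = 1176 B
Final fragment needs no 8-byte alignment: it can carry up to MTU - header = 1180 B
Non-final fragments needed = ceil((payload - 1180) / 1176) = ceil(929/1176) = ceil(0.7900) = 1
Number of fragments = 1 + 1 = 2
Fragment sizes (data): 1 * 1176 B + 933 B (last, 933 <= 1180 OK)
Total bytes sent = payload + n_frags * header = 2109 + 2*20 = 2109 + 40 = 2149 B

2, 2149


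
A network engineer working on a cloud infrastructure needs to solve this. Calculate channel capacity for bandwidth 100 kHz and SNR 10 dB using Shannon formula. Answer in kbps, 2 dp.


Given: B = 100 kHz, SNR = 10 dB
SNR linear = 10^(10/10) = 10
1 + SNR = 11
log2(11) = 3.4594316186
C = 100 * 1000 * 3.4594316186 = 345943.1619 bps
C = 345.943162 kbps -> 345.94 kbps (2 dp)

345.94


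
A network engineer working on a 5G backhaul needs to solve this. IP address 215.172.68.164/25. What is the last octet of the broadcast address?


Given: IP = 215.172.68.164, prefix = /25
Host bits = 32 - 25 = 7
Network last octet = 164 AND mask = 128
Host part size = 2^7 - 1 = 127
Broadcast last octet = 128 OR 127 = 255

255


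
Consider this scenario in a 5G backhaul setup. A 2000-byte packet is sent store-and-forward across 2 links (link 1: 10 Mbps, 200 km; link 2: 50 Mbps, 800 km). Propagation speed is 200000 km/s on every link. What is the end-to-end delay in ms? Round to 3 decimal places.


Packet = 2000 bytes = 16000 bits. Store-and-forward: sum (t_trans + t_prop) per link.
Link 1: t_trans = 16000/(10*10^6) s = 1.6000 ms; t_prop = 200/200000 s = 1.0000 ms; subtotal = 2.6000 ms
Link 2: t_trans = 16000/(50*10^6) s = 0.3200 ms; t_prop = 800/200000 s = 4.0000 ms; subtotal = 4.3200 ms
End-to-end = 2.6000 + 4.3200 = 6.9200 ms -> 6.920 ms (3 dp)

6.920


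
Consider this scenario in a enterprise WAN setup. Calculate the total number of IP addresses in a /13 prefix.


Given: CIDR prefix /13
Host bits = 32 - 13 = 19
Total addresses = 2^19 = 524288

524288


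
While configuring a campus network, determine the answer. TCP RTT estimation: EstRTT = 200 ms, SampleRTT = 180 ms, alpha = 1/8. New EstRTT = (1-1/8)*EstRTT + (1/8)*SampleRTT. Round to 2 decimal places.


Given: EstRTT = 200 ms, SampleRTT = 180 ms, alpha = 1/8
New EstRTT = (1 - alpha) * EstRTT + alpha * SampleRTT
(7/8) * 200 = 175
(1/8) * 180 = 22.5
New EstRTT = 175 + 22.5 = 197.5 ms -> 197.50 ms (2 dp)

197.50


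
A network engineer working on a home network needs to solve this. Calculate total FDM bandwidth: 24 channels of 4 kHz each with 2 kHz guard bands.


Given: 24 channels, 4 kHz each, guard = 2 kHz
Channel bandwidth = 24 * 4 = 96 kHz
Guard bands = 23 gaps * 2 kHz = 46 kHz
Total = 96 + 46 = 142 kHz

142


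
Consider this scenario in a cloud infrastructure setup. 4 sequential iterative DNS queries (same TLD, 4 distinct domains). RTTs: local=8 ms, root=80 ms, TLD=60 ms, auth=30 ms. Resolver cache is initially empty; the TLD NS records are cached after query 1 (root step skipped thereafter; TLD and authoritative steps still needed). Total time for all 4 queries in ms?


Lookup 1 (cold cache): local + root + TLD + auth = 8 + 80 + 60 + 30 = 178 ms
Lookups 2..4 (TLD NS cached -> skip root; new domain -> still ask TLD and auth): local + TLD + auth = 8 + 60 + 30 = 98 ms each
Remaining 3 lookups: 3 * 98 = 294 ms
Total = 178 + 294 = 472 ms

472


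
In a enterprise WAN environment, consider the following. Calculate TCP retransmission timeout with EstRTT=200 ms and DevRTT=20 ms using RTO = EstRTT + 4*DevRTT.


Given: EstRTT = 200 ms, DevRTT = 20 ms
Timeout = EstRTT + 4 * DevRTT
4 * DevRTT = 4 * 20 = 80
Timeout = 200 + 80 = 280 ms

280


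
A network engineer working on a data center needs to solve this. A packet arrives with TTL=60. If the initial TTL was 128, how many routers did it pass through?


Given: initial TTL = 128, received TTL = 60
Hops = initial TTL - received TTL
Hops = 128 - 60 = 68

68


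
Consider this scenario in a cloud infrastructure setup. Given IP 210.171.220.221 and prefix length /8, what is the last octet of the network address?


Given: IP = 210.171.220.221, prefix = /8
Subnet mask = 255.0.0.0
Last octet of IP: 221
Last octet of mask: 0
Network last octet = 221 AND 0 = 0

0


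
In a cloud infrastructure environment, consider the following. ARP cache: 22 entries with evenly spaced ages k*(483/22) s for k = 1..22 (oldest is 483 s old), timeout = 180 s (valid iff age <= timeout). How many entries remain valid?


Ages are k * 483/22 s for k = 1..22 (spacing = 21.9545 s).
Entry k is valid iff k * 483/22 <= 180 iff k <= 22 * 180 / 483 = 8.1988
n_valid = floor(8.1988) = 8
(n_stale = 22 - 8 = 14)

8


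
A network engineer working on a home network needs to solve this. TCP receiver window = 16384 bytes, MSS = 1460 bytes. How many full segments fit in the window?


Given: RWND = 16384 bytes, MSS = 1460 bytes
Full segments = floor(RWND / MSS)
Full segments = floor(16384 / 1460)
Full segments = floor(11.2219) = 11

11


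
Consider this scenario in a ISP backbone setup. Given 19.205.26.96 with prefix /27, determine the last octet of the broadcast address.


Given: IP = 19.205.26.96, prefix = /27
Host bits = 32 - 27 = 5
Network last octet = 96 AND mask = 96
Host part size = 2^5 - 1 = 31
Broadcast last octet = 96 OR 31 = 127

127


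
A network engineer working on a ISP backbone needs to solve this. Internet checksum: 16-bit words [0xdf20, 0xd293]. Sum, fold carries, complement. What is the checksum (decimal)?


Given words: [0xdf20, 0xd293]
Step 1: Sum all words
Raw sum = 57120 + 53907 = 111027
Step 2: Fold carry: (45491 + 1) = 45492
One's complement = ~45492 & 0xFFFF = 20043

20043


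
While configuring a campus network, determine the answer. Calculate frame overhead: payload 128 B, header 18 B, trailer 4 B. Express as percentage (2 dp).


Given: payload = 128 B, header = 18 B, trailer = 4 B
Overhead bytes = header + trailer = 18 + 4 = 22
Total frame = payload + overhead = 128 + 22 = 150
Overhead % = 22 / 150 * 100 = 14.6667% -> 14.67% (2 dp)

14.67


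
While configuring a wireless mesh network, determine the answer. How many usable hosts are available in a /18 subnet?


Given: subnet mask /18
Host bits = 32 - 18 = 14
Total addresses = 2^14 = 16384
Usable hosts = 16384 - 2 (network + broadcast) = 16382

16382


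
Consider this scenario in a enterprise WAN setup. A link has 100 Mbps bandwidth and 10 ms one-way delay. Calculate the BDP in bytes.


Given: bandwidth = 100 Mbps, delay = 10 ms
BDP in bits = 100 * 10^6 * 10 / 1000
BDP in bits = 1000000
BDP in bytes = 1000000 / 8 = 125000

125000


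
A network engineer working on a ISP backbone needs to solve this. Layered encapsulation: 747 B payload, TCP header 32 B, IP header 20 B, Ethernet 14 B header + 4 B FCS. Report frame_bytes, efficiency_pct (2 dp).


TCP segment = 747 + 32 = 779 B
IP packet = 779 + 20 = 799 B
Ethernet frame = 799 + 14 + 4 = 817 B
Efficiency = app / frame = 747 / 817 = 0.914321 = 91.4321% -> 91.43% (2 dp)

817, 91.43


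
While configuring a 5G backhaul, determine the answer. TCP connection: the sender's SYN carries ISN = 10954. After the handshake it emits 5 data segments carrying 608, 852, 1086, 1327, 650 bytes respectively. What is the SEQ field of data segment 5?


The SYN occupies sequence number ISN = 10954, so the first data byte is ISN + 1 = 10955.
SEQ of data segment i = (ISN + 1) + sum of payload sizes of segments 1..i-1.
Segment 1: SEQ = 10955, payload = 608 bytes
Segment 2: SEQ = 11563, payload = 852 bytes
Segment 3: SEQ = 12415, payload = 1086 bytes
Segment 4: SEQ = 13501, payload = 1327 bytes
Segment 5: SEQ = 14828, payload = 650 bytes
SEQ of segment 5 = 10955 + 608 + 852 + 1086 + 1327 = 14828

14828


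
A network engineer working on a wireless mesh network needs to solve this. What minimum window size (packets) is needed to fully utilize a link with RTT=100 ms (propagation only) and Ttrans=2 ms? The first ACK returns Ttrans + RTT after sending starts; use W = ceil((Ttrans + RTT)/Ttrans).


Given: Ttrans = 2 ms, RTT = 100 ms (= 2 * Tprop, Tprop = 50 ms)
Time until first ACK returns = Ttrans + RTT = 2 + 100 = 102 ms
Need W * Ttrans >= Ttrans + RTT  ->  W >= (Ttrans + RTT) / Ttrans
(Ttrans + RTT) / Ttrans = 102 / 2 = 51
W_min = ceil(51) = 51

51


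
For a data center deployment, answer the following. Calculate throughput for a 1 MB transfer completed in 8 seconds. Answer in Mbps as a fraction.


Given: file = 1 MB, time = 8 s
File in Mb = 1 * 8 = 8 Mb
Throughput = 8 / 8 Mbps
Throughput = 1 Mbps

1


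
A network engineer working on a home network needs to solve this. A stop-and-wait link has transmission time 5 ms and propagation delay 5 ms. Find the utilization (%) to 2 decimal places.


Given: Ttrans = 5 ms, Tprop = 5 ms
RTT = 2 * Tprop = 2 * 5 = 10 ms
U = Ttrans / (Ttrans + RTT)
U = 5 / (5 + 10)
U = 5 / 15 = 0.333333
U% = 33.33%

33.33


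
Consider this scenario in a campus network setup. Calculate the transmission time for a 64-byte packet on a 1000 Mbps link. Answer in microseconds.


Given: packet = 64 bytes, bandwidth = 1000 Mbps
Packet in bits = 64 * 8 = 512 bits
Bandwidth = 1000 * 10^6 = 1000000000 bps
Time = 512 / 1000000000 seconds
Time in us = 512 * 10^6 / 1000000000 = 0.512

0.512


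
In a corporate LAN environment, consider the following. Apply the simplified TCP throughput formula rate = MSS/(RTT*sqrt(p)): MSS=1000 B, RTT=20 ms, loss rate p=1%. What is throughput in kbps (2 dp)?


Given: MSS = 1000 bytes, RTT = 20 ms, loss = 1%
RTT in seconds = 20 / 1000 = 0.02
Loss rate = 1% = 0.01
sqrt(loss) = sqrt(0.01) = 0.1
Throughput (bytes/s) = 1000 / (0.02 * 0.1) = 500000.0000
Throughput (kbps) = 500000.0000 * 8 / 1000 = 4000.000000 -> 4000.00 kbps (2 dp)

4000.00


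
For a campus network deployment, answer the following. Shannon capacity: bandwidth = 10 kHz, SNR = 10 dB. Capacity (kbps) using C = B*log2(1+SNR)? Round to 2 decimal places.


Given: B = 10 kHz, SNR = 10 dB
SNR linear = 10^(10/10) = 10
1 + SNR = 11
log2(11) = 3.4594316186
C = 10 * 1000 * 3.4594316186 = 34594.3162 bps
C = 34.594316 kbps -> 34.59 kbps (2 dp)

34.59


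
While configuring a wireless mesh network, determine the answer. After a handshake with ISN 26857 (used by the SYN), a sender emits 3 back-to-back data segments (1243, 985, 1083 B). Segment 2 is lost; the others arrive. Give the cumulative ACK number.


SYN uses sequence number 26857; first data byte = ISN + 1 = 26858.
Segment 1: SEQ = 26858, len = 1243 B, covers [26858, 28100]
Segment 2: SEQ = 28101, len = 985 B, covers [28101, 29085] [LOST]
Segment 3: SEQ = 29086, len = 1083 B, covers [29086, 30168]
In-order data received: bytes [26858, 28100] (segments 1..1).
Segment 2 missing -> gap begins at byte 28101; later segments buffered out of order.
Cumulative ACK = next expected in-order byte = 26858 + 1243 = 28101

28101


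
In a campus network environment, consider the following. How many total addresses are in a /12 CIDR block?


Given: CIDR prefix /12
Host bits = 32 - 12 = 20
Total addresses = 2^20 = 1048576

1048576


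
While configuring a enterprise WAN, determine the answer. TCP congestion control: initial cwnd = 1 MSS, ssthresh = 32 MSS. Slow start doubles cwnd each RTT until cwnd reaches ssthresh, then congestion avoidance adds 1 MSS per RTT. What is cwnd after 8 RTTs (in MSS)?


RTT 0: cwnd = 1 MSS (initial)
RTT 1: cwnd = 2 MSS (slow start, doubled)
RTT 2: cwnd = 4 MSS (slow start, doubled)
RTT 3: cwnd = 8 MSS (slow start, doubled)
RTT 4: cwnd = 16 MSS (slow start, doubled)
RTT 5: cwnd = 32 MSS (slow start, doubled)
RTT 6: cwnd = 33 MSS (congestion avoidance, +1)
RTT 7: cwnd = 34 MSS (congestion avoidance, +1)
RTT 8: cwnd = 35 MSS (congestion avoidance, +1)

35


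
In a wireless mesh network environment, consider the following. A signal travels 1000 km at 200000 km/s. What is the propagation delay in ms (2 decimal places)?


Given: distance = 1000 km, speed = 200000 km/s
Delay = distance / speed = 1000 / 200000 seconds
Delay in ms = 1000 * 1000 / 200000
Delay = 5.0000 ms
Rounded to 2 dp = 5.00 ms

5.00


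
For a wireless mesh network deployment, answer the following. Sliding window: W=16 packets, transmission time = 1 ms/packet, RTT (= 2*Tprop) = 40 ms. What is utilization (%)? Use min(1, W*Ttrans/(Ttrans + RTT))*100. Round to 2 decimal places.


Given: W = 16, Ttrans = 1 ms, RTT = 40 ms (= 2 * Tprop, Tprop = 20 ms)
Cycle time = Ttrans + RTT = 1 + 40 = 41 ms (first packet sent until its ACK returns)
W * Ttrans = 16 * 1 = 16 ms of sending per cycle
W * Ttrans / (Ttrans + RTT) = 16 / 41 = 0.390244
U = min(1, 0.390244) = 0.390244
U% = 39.02%

39.02


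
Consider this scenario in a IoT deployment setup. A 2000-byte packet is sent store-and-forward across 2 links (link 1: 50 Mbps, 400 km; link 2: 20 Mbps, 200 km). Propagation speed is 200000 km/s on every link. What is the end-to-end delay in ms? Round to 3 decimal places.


Packet = 2000 bytes = 16000 bits. Store-and-forward: sum (t_trans + t_prop) per link.
Link 1: t_trans = 16000/(50*10^6) s = 0.3200 ms; t_prop = 400/200000 s = 2.0000 ms; subtotal = 2.3200 ms
Link 2: t_trans = 16000/(20*10^6) s = 0.8000 ms; t_prop = 200/200000 s = 1.0000 ms; subtotal = 1.8000 ms
End-to-end = 2.3200 + 1.8000 = 4.1200 ms -> 4.120 ms (3 dp)

4.120
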